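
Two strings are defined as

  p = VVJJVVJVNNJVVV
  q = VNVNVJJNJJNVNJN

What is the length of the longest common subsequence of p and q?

8

One common subsequence of length 8: V at p[1]=q[3] → V at p[2]=q[5] → J at p[3]=q[7] → J at p[4]=q[9] → J at p[7]=q[10] → V at p[8]=q[12] → N at p[9]=q[13] → N at p[10]=q[15]. dp[14][15] = 8 confirms this is the maximum.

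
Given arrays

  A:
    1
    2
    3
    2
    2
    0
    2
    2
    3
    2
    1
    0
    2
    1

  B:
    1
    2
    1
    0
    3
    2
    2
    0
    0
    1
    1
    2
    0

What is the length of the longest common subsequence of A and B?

Pick 1 (A #1, B #1) → 2 (A #2, B #2) → 3 (A #3, B #5) → 2 (A #4, B #6) → 2 (A #5, B #7) → 0 (A #6, B #9) → 2 (A #10, B #12) → 0 (A #12, B #13); all 8 values appear in both, in order, and the DP table's final entry dp[14][13] is also 8, so no common subsequence is longer.

8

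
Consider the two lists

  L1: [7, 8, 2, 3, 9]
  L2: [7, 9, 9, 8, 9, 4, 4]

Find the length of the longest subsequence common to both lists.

Let dp[i][j] be the LCS length of the first i values of L1 and the first j values of L2. dp[i][j] = dp[i-1][j-1]+1 when the i-th and j-th values match, else max(dp[i-1][j], dp[i][j-1]).
    ·  7  9  9  8  9  4  4
 ·  0  0  0  0  0  0  0  0
 7  0  1  1  1  1  1  1  1
 8  0  1  1  1  2  2  2  2
 2  0  1  1  1  2  2  2  2
 3  0  1  1  1  2  2  2  2
 9  0  1  2  2  2  3  3  3
dp[5][7] = 3. One LCS (by backtracking along matches): 7, 8, 9.

3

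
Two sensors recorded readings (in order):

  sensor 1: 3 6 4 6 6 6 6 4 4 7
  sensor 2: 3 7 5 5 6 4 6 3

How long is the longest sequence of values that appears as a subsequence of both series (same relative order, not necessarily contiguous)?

Let dp[i][j] be the LCS length of the first i values of sensor 1 and the first j values of sensor 2. dp[i][j] = dp[i-1][j-1]+1 when the i-th and j-th values match, else max(dp[i-1][j], dp[i][j-1]).
    ·  3  7  5  5  6  4  6  3
 ·  0  0  0  0  0  0  0  0  0
 3  0  1  1  1  1  1  1  1  1
 6  0  1  1  1  1  2  2  2  2
 4  0  1  1  1  1  2  3  3  3
 6  0  1  1  1  1  2  3  4  4
 6  0  1  1  1  1  2  3  4  4
 6  0  1  1  1  1  2  3  4  4
 6  0  1  1  1  1  2  3  4  4
 4  0  1  1  1  1  2  3  4  4
 4  0  1  1  1  1  2  3  4  4
 7  0  1  2  2  2  2  3  4  4
dp[10][8] = 4. One LCS (by backtracking along matches): 3, 6, 4, 6.

4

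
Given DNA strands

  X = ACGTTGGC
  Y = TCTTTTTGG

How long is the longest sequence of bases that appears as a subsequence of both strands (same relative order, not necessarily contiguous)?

Pick C [2,2], T [4,6], T [5,7], G [6,8], G [7,9]; all 5 bases appear in both, in order, and the DP table's final entry dp[8][9] is also 5, so no common subsequence is longer.

5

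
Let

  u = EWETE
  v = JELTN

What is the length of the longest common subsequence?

Match E (u #1, v #2); then T (u #4, v #4) — 2 characters in the same relative order in both. Since dp[5][5] = 2, nothing longer is possible.

2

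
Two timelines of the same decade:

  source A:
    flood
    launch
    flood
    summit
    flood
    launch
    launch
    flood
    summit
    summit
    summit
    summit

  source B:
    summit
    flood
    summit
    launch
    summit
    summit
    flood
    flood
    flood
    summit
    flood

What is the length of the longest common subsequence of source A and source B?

6

Taking flood (source A #1, source B #2), then launch (source A #2, source B #4), then flood (source A #3, source B #7), then flood (source A #5, source B #8), then flood (source A #8, source B #9), then summit (source A #9, source B #10) gives a common subsequence of length 6, and the DP table's final entry dp[12][11] is also 6, so no common subsequence is longer.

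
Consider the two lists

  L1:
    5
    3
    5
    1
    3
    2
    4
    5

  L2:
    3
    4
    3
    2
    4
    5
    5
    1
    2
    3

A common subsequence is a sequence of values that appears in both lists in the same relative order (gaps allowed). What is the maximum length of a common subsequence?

5

One common subsequence of length 5: 3 (L1 #2, L2 #1); then 3 (L1 #5, L2 #3); then 2 (L1 #6, L2 #4); then 4 (L1 #7, L2 #5); then 5 (L1 #8, L2 #7). Since dp[8][10] = 5, nothing longer is possible.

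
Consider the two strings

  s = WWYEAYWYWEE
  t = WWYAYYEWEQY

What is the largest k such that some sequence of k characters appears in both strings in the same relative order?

Taking W at s[1]=t[1], W at s[2]=t[2], Y at s[3]=t[3], A at s[5]=t[4], Y at s[6]=t[5], Y at s[8]=t[6], W at s[9]=t[8], E at s[10]=t[9] gives a common subsequence of length 8. The LCS DP gives dp[11][11] = 8, so this is optimal.

8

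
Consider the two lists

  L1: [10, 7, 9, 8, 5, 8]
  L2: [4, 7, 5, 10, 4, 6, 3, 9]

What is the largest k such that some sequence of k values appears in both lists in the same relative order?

Let dp[i][j] be the LCS length of the first i values of L1 and the first j values of L2. dp[i][j] = dp[i-1][j-1]+1 when the i-th and j-th values match, else max(dp[i-1][j], dp[i][j-1]).
    ·  4  7  5 10  4  6  3  9
 ·  0  0  0  0  0  0  0  0  0
10  0  0  0  0  1  1  1  1  1
 7  0  0  1  1  1  1  1  1  1
 9  0  0  1  1  1  1  1  1  2
 8  0  0  1  1  1  1  1  1  2
 5  0  0  1  2  2  2  2  2  2
 8  0  0  1  2  2  2  2  2  2
dp[6][8] = 2. One LCS (by backtracking along matches): 10, 9.

2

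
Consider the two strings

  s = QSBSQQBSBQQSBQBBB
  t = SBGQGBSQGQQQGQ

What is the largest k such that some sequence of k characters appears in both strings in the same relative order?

Match Q at s[1]=t[4], then B at s[3]=t[6], then S at s[4]=t[7], then Q at s[5]=t[8], then Q at s[6]=t[10], then Q at s[10]=t[11], then Q at s[11]=t[12], then Q at s[14]=t[14] — 8 characters in the same relative order in both. The LCS DP gives dp[17][14] = 8, so this is optimal.

8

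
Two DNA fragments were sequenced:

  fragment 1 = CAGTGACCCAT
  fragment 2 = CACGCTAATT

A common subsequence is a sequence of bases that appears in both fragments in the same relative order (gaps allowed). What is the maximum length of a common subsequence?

Pick C at fragment 1[1]=fragment 2[1], then A at fragment 1[2]=fragment 2[2], then G at fragment 1[3]=fragment 2[4], then T at fragment 1[4]=fragment 2[6], then A at fragment 1[6]=fragment 2[7], then A at fragment 1[10]=fragment 2[8], then T at fragment 1[11]=fragment 2[10]; all 7 bases appear in both, in order. Since dp[11][10] = 7, nothing longer is possible.

7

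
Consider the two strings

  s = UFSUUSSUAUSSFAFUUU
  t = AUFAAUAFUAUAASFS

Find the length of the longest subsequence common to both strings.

8

Pick U (s #1, t #2) → F (s #2, t #3) → U (s #4, t #6) → U (s #5, t #9) → U (s #8, t #11) → A (s #9, t #13) → S (s #11, t #14) → S (s #12, t #16); all 8 characters appear in both, in order, and the DP table's final entry dp[18][16] is also 8, so no common subsequence is longer.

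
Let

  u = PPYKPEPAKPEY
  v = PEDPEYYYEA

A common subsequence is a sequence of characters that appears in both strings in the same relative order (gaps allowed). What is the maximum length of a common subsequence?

5

One common subsequence of length 5: P at u[1]=v[1]; then P at u[2]=v[4]; then Y at u[3]=v[8]; then E at u[6]=v[9]; then A at u[8]=v[10], and the DP table's final entry dp[12][10] is also 5, so no common subsequence is longer.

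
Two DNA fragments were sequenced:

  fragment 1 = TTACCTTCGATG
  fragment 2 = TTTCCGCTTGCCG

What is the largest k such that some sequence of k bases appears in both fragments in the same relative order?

8

One common subsequence of length 8: T [1,2] → T [2,3] → C [4,5] → C [5,7] → T [6,8] → T [7,9] → C [8,12] → G [12,13], and the DP table's final entry dp[12][13] is also 8, so no common subsequence is longer.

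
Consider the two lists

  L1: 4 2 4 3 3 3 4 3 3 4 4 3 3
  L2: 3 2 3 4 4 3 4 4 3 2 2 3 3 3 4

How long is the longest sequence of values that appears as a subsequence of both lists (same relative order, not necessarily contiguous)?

8

One common subsequence of length 8: 4 [1,4]; then 4 [3,5]; then 3 [4,6]; then 3 [5,9]; then 3 [6,12]; then 3 [8,13]; then 3 [9,14]; then 4 [11,15]. Since dp[13][15] = 8, nothing longer is possible.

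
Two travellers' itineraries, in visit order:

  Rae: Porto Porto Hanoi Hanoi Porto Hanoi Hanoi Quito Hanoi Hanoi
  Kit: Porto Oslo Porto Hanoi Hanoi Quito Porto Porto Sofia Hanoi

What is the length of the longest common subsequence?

Taking Porto at Rae[1]=Kit[1], then Porto at Rae[2]=Kit[3], then Hanoi at Rae[3]=Kit[4], then Hanoi at Rae[4]=Kit[5], then Porto at Rae[5]=Kit[8], then Hanoi at Rae[10]=Kit[10] gives a common subsequence of length 6. Since dp[10][10] = 6, nothing longer is possible.

6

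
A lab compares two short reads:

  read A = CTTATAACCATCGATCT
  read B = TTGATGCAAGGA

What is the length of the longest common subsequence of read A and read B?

One common subsequence of length 8: T [2,1] → T [3,2] → A [4,4] → T [5,5] → A [6,8] → A [7,9] → G [13,11] → A [14,12]. Since dp[17][12] = 8, nothing longer is possible.

8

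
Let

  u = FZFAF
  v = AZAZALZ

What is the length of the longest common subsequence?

2

Match Z at u[2]=v[4], A at u[4]=v[5] — 2 characters in the same relative order in both. dp[5][7] = 2 confirms this is the maximum.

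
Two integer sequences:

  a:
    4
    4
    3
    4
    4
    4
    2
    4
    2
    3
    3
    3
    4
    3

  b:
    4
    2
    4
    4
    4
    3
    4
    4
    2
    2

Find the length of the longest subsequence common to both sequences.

7

Let dp[i][j] be the LCS length of the first i values of a and the first j values of b. dp[i][j] = dp[i-1][j-1]+1 when the i-th and j-th values match, else max(dp[i-1][j], dp[i][j-1]).
    ·  4  2  4  4  4  3  4  4  2  2
 ·  0  0  0  0  0  0  0  0  0  0  0
 4  0  1  1  1  1  1  1  1  1  1  1
 4  0  1  1  2  2  2  2  2  2  2  2
 3  0  1  1  2  2  2  3  3  3  3  3
 4  0  1  1  2  3  3  3  4  4  4  4
 4  0  1  1  2  3  4  4  4  5  5  5
 4  0  1  1  2  3  4  4  5  5  5  5
 2  0  1  2  2  3  4  4  5  5  6  6
 4  0  1  2  3  3  4  4  5  6  6  6
 2  0  1  2  3  3  4  4  5  6  7  7
 3  0  1  2  3  3  4  5  5  6  7  7
 3  0  1  2  3  3  4  5  5  6  7  7
 3  0  1  2  3  3  4  5  5  6  7  7
 4  0  1  2  3  4  4  5  6  6  7  7
 3  0  1  2  3  4  4  5  6  6  7  7
dp[14][10] = 7. One LCS (by backtracking along matches): 4, 4, 3, 4, 4, 2, 2.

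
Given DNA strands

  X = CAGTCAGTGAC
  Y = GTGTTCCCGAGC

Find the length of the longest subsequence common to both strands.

7

Let dp[i][j] be the LCS length of the first i bases of X and the first j bases of Y. dp[i][j] = dp[i-1][j-1]+1 when the i-th and j-th bases match, else max(dp[i-1][j], dp[i][j-1]).
    ·  G  T  G  T  T  C  C  C  G  A  G  C
 ·  0  0  0  0  0  0  0  0  0  0  0  0  0
 C  0  0  0  0  0  0  1  1  1  1  1  1  1
 A  0  0  0  0  0  0  1  1  1  1  2  2  2
 G  0  1  1  1  1  1  1  1  1  2  2  3  3
 T  0  1  2  2  2  2  2  2  2  2  2  3  3
 C  0  1  2  2  2  2  3  3  3  3  3  3  4
 A  0  1  2  2  2  2  3  3  3  3  4  4  4
 G  0  1  2  3  3  3  3  3  3  4  4  5  5
 T  0  1  2  3  4  4  4  4  4  4  4  5  5
 G  0  1  2  3  4  4  4  4  4  5  5  5  5
 A  0  1  2  3  4  4  4  4  4  5  6  6  6
 C  0  1  2  3  4  4  5  5  5  5  6  6  7
dp[11][12] = 7. One LCS (by backtracking along matches): GTGTGAC.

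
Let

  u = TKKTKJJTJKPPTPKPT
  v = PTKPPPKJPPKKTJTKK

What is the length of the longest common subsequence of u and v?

8

One common subsequence of length 8: T [1,2], K [2,11], K [3,12], T [4,13], J [7,14], T [8,15], K [10,16], K [15,17]. The LCS DP gives dp[17][17] = 8, so this is optimal.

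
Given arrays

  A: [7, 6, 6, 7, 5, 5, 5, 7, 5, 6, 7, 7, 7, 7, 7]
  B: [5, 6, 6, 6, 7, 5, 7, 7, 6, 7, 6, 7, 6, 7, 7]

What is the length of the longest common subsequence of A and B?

10

One common subsequence of length 10: 6 (A #2, B #3), 6 (A #3, B #4), 7 (A #4, B #5), 5 (A #5, B #6), 7 (A #8, B #8), 6 (A #10, B #9), 7 (A #11, B #10), 7 (A #12, B #12), 7 (A #14, B #14), 7 (A #15, B #15), and the DP table's final entry dp[15][15] is also 10, so no common subsequence is longer.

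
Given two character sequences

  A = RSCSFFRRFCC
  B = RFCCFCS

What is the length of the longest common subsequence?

Match R at A[1]=B[1], C at A[3]=B[4], F at A[9]=B[5], C at A[10]=B[6] — 4 characters in the same relative order in both. dp[11][7] = 4 confirms this is the maximum.

4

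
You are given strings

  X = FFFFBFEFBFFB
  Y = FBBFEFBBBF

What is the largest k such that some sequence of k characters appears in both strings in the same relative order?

7

Let dp[i][j] be the LCS length of the first i characters of X and the first j characters of Y. dp[i][j] = dp[i-1][j-1]+1 when the i-th and j-th characters match, else max(dp[i-1][j], dp[i][j-1]).
    ·  F  B  B  F  E  F  B  B  B  F
 ·  0  0  0  0  0  0  0  0  0  0  0
 F  0  1  1  1  1  1  1  1  1  1  1
 F  0  1  1  1  2  2  2  2  2  2  2
 F  0  1  1  1  2  2  3  3  3  3  3
 F  0  1  1  1  2  2  3  3  3  3  4
 B  0  1  2  2  2  2  3  4  4  4  4
 F  0  1  2  2  3  3  3  4  4  4  5
 E  0  1  2  2  3  4  4  4  4  4  5
 F  0  1  2  2  3  4  5  5  5  5  5
 B  0  1  2  3  3  4  5  6  6  6  6
 F  0  1  2  3  4  4  5  6  6  6  7
 F  0  1  2  3  4  4  5  6  6  6  7
 B  0  1  2  3  4  4  5  6  7  7  7
dp[12][10] = 7. One LCS (by backtracking along matches): FBFEFBF.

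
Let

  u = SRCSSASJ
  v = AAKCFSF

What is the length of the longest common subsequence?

2

Taking C [3,4], then S [4,6] gives a common subsequence of length 2. Since dp[8][7] = 2, nothing longer is possible.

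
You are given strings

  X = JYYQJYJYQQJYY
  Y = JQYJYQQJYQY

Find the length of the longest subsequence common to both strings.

Pick J [1,1] → Q [4,2] → Y [6,3] → J [7,4] → Y [8,5] → Q [9,6] → Q [10,7] → J [11,8] → Y [12,9] → Y [13,11]; all 10 characters appear in both, in order. The LCS DP gives dp[13][11] = 10, so this is optimal.

10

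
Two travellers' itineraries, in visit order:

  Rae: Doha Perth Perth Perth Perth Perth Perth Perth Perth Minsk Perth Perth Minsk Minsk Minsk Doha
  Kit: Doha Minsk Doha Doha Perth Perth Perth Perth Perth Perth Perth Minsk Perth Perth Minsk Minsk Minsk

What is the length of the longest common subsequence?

Pick Doha at Rae[1]=Kit[4], then Perth at Rae[3]=Kit[5], then Perth at Rae[4]=Kit[6], then Perth at Rae[5]=Kit[7], then Perth at Rae[6]=Kit[8], then Perth at Rae[7]=Kit[9], then Perth at Rae[8]=Kit[10], then Perth at Rae[9]=Kit[11], then Minsk at Rae[10]=Kit[12], then Perth at Rae[11]=Kit[13], then Perth at Rae[12]=Kit[14], then Minsk at Rae[13]=Kit[15], then Minsk at Rae[14]=Kit[16], then Minsk at Rae[15]=Kit[17]; all 14 stops appear in both, in order. The LCS DP gives dp[16][17] = 14, so this is optimal.

14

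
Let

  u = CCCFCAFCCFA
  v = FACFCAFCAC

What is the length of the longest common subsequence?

7

Let dp[i][j] be the LCS length of the first i characters of u and the first j characters of v. dp[i][j] = dp[i-1][j-1]+1 when the i-th and j-th characters match, else max(dp[i-1][j], dp[i][j-1]).
    ·  F  A  C  F  C  A  F  C  A  C
 ·  0  0  0  0  0  0  0  0  0  0  0
 C  0  0  0  1  1  1  1  1  1  1  1
 C  0  0  0  1  1  2  2  2  2  2  2
 C  0  0  0  1  1  2  2  2  3  3  3
 F  0  1  1  1  2  2  2  3  3  3  3
 C  0  1  1  2  2  3  3  3  4  4  4
 A  0  1  2  2  2  3  4  4  4  5  5
 F  0  1  2  2  3  3  4  5  5  5  5
 C  0  1  2  3  3  4  4  5  6  6  6
 C  0  1  2  3  3  4  4  5  6  6  7
 F  0  1  2  3  4  4  4  5  6  6  7
 A  0  1  2  3  4  4  5  5  6  7  7
dp[11][10] = 7. One LCS (by backtracking along matches): CFCAFCC.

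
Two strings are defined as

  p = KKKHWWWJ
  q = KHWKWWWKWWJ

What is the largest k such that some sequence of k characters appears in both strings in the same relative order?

6

Pick K (p #1, q #1); then K (p #2, q #4); then K (p #3, q #8); then W (p #6, q #9); then W (p #7, q #10); then J (p #8, q #11); all 6 characters appear in both, in order. The LCS DP gives dp[8][11] = 6, so this is optimal.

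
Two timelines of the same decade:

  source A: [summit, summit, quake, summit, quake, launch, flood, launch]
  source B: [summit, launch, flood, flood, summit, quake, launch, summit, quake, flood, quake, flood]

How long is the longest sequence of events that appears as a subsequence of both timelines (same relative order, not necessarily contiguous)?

6

Taking summit [1,1] → summit [2,5] → quake [3,6] → summit [4,8] → quake [5,11] → flood [7,12] gives a common subsequence of length 6. Since dp[8][12] = 6, nothing longer is possible.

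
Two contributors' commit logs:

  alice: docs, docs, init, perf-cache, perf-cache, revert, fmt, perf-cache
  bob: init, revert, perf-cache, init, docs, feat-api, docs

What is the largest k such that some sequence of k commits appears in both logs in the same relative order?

Taking init at alice[3]=bob[1], revert at alice[6]=bob[2], perf-cache at alice[8]=bob[3] gives a common subsequence of length 3. dp[8][7] = 3 confirms this is the maximum.

3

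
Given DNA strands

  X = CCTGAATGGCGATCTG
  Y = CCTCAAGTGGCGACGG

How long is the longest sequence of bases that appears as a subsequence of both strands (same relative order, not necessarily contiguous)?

13

Match C [1,1], then C [2,2], then T [3,3], then A [5,5], then A [6,6], then T [7,8], then G [8,9], then G [9,10], then C [10,11], then G [11,12], then A [12,13], then C [14,14], then G [16,16] — 13 bases in the same relative order in both, and the DP table's final entry dp[16][16] is also 13, so no common subsequence is longer.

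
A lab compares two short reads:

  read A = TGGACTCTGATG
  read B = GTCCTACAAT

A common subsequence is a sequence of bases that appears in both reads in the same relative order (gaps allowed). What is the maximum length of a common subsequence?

Let dp[i][j] be the LCS length of the first i bases of read A and the first j bases of read B. dp[i][j] = dp[i-1][j-1]+1 when the i-th and j-th bases match, else max(dp[i-1][j], dp[i][j-1]).
    ·  G  T  C  C  T  A  C  A  A  T
 ·  0  0  0  0  0  0  0  0  0  0  0
 T  0  0  1  1  1  1  1  1  1  1  1
 G  0  1  1  1  1  1  1  1  1  1  1
 G  0  1  1  1  1  1  1  1  1  1  1
 A  0  1  1  1  1  1  2  2  2  2  2
 C  0  1  1  2  2  2  2  3  3  3  3
 T  0  1  2  2  2  3  3  3  3  3  4
 C  0  1  2  3  3  3  3  4  4  4  4
 T  0  1  2  3  3  4  4  4  4  4  5
 G  0  1  2  3  3  4  4  4  4  4  5
 A  0  1  2  3  3  4  5  5  5  5  5
 T  0  1  2  3  3  4  5  5  5  5  6
 G  0  1  2  3  3  4  5  5  5  5  6
dp[12][10] = 6. One LCS (by backtracking along matches): TCTCAT.

6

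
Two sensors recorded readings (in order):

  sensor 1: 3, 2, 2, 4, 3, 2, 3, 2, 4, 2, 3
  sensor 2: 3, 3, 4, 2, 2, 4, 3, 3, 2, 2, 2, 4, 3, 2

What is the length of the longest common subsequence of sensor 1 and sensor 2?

Match 3 (sensor 1 #1, sensor 2 #2) → 2 (sensor 1 #2, sensor 2 #4) → 2 (sensor 1 #3, sensor 2 #5) → 4 (sensor 1 #4, sensor 2 #6) → 3 (sensor 1 #5, sensor 2 #8) → 2 (sensor 1 #6, sensor 2 #10) → 2 (sensor 1 #8, sensor 2 #11) → 4 (sensor 1 #9, sensor 2 #12) → 2 (sensor 1 #10, sensor 2 #14) — 9 values in the same relative order in both. The LCS DP gives dp[11][14] = 9, so this is optimal.

9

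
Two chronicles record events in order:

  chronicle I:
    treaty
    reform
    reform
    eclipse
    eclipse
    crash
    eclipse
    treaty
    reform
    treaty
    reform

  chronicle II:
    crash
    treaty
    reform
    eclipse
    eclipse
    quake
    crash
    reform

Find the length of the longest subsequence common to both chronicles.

6

Match treaty [1,2] → reform [3,3] → eclipse [4,4] → eclipse [5,5] → crash [6,7] → reform [11,8] — 6 events in the same relative order in both. Since dp[11][8] = 6, nothing longer is possible.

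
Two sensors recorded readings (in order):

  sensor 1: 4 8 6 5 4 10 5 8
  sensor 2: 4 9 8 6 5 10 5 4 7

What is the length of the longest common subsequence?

One common subsequence of length 6: 4 (sensor 1 #1, sensor 2 #1), then 8 (sensor 1 #2, sensor 2 #3), then 6 (sensor 1 #3, sensor 2 #4), then 5 (sensor 1 #4, sensor 2 #5), then 10 (sensor 1 #6, sensor 2 #6), then 5 (sensor 1 #7, sensor 2 #7). dp[8][9] = 6 confirms this is the maximum.

6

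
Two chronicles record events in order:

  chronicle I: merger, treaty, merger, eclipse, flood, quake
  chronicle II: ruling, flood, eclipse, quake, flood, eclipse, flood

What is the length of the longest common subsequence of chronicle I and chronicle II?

Pick eclipse [4,6] → flood [5,7]; all 2 events appear in both, in order. Since dp[6][7] = 2, nothing longer is possible.

2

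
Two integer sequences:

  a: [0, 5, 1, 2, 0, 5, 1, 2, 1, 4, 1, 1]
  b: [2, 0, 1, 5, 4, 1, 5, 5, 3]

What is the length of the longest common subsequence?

One common subsequence of length 5: 0 (a #1, b #2); then 1 (a #3, b #3); then 5 (a #6, b #4); then 4 (a #10, b #5); then 1 (a #11, b #6). The LCS DP gives dp[12][9] = 5, so this is optimal.

5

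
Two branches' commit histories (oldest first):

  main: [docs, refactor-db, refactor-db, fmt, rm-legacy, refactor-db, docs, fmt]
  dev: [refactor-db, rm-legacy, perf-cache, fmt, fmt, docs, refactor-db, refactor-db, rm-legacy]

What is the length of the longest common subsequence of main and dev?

4

Match docs (main #1, dev #6), refactor-db (main #2, dev #7), refactor-db (main #3, dev #8), rm-legacy (main #5, dev #9) — 4 commits in the same relative order in both. dp[8][9] = 4 confirms this is the maximum.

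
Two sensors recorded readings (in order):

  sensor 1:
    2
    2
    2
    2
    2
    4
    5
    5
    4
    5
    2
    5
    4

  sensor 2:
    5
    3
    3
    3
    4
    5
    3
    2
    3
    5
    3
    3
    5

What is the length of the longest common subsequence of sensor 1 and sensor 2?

Pick 5 (sensor 1 #7, sensor 2 #1); then 4 (sensor 1 #9, sensor 2 #5); then 5 (sensor 1 #10, sensor 2 #6); then 2 (sensor 1 #11, sensor 2 #8); then 5 (sensor 1 #12, sensor 2 #13); all 5 values appear in both, in order. dp[13][13] = 5 confirms this is the maximum.

5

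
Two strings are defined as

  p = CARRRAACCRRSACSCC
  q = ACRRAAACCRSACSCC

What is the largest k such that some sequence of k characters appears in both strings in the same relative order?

14

One common subsequence of length 14: C [1,2] → R [3,3] → R [4,4] → A [6,6] → A [7,7] → C [8,8] → C [9,9] → R [11,10] → S [12,11] → A [13,12] → C [14,13] → S [15,14] → C [16,15] → C [17,16], and the DP table's final entry dp[17][16] is also 14, so no common subsequence is longer.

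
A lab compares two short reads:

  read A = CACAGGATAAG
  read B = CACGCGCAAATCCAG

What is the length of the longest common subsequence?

9

Taking C [1,1], then A [2,2], then C [3,3], then G [5,4], then G [6,6], then A [7,10], then T [8,11], then A [10,14], then G [11,15] gives a common subsequence of length 9. Since dp[11][15] = 9, nothing longer is possible.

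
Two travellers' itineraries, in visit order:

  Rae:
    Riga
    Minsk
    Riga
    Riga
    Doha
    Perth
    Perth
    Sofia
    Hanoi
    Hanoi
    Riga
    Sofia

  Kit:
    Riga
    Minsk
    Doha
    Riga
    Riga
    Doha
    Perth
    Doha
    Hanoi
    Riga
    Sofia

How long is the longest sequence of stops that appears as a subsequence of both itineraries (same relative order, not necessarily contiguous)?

Taking Riga (Rae #1, Kit #1) → Minsk (Rae #2, Kit #2) → Riga (Rae #3, Kit #4) → Riga (Rae #4, Kit #5) → Doha (Rae #5, Kit #6) → Perth (Rae #6, Kit #7) → Hanoi (Rae #10, Kit #9) → Riga (Rae #11, Kit #10) → Sofia (Rae #12, Kit #11) gives a common subsequence of length 9. The LCS DP gives dp[12][11] = 9, so this is optimal.

9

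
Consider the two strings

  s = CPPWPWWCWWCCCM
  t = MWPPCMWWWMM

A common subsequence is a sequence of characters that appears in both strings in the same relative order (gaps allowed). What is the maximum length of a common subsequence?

Pick P (s #2, t #3) → P (s #3, t #4) → W (s #4, t #7) → W (s #6, t #8) → W (s #7, t #9) → M (s #14, t #11); all 6 characters appear in both, in order. Since dp[14][11] = 6, nothing longer is possible.

6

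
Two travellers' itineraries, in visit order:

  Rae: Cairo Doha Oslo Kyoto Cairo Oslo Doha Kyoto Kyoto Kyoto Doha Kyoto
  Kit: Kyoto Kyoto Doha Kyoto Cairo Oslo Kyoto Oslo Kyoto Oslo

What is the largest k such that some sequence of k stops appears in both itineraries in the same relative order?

Match Doha [2,3] → Kyoto [4,4] → Cairo [5,5] → Oslo [6,6] → Kyoto [8,7] → Kyoto [9,9] — 6 stops in the same relative order in both. dp[12][10] = 6 confirms this is the maximum.

6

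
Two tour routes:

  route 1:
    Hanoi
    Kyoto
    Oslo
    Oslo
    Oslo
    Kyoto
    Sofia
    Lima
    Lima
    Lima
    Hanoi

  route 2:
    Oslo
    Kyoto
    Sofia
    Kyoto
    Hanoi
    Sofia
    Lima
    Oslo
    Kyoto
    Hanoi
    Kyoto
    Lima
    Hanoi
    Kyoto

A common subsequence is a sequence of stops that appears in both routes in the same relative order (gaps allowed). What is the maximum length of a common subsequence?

6

Taking Kyoto (route 1 #2, route 2 #2); then Kyoto (route 1 #6, route 2 #4); then Sofia (route 1 #7, route 2 #6); then Lima (route 1 #8, route 2 #7); then Lima (route 1 #10, route 2 #12); then Hanoi (route 1 #11, route 2 #13) gives a common subsequence of length 6. Since dp[11][14] = 6, nothing longer is possible.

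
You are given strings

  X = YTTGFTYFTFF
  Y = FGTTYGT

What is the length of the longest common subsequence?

Let dp[i][j] be the LCS length of the first i characters of X and the first j characters of Y. dp[i][j] = dp[i-1][j-1]+1 when the i-th and j-th characters match, else max(dp[i-1][j], dp[i][j-1]).
    ·  F  G  T  T  Y  G  T
 ·  0  0  0  0  0  0  0  0
 Y  0  0  0  0  0  1  1  1
 T  0  0  0  1  1  1  1  2
 T  0  0  0  1  2  2  2  2
 G  0  0  1  1  2  2  3  3
 F  0  1  1  1  2  2  3  3
 T  0  1  1  2  2  2  3  4
 Y  0  1  1  2  2  3  3  4
 F  0  1  1  2  2  3  3  4
 T  0  1  1  2  3  3  3  4
 F  0  1  1  2  3  3  3  4
 F  0  1  1  2  3  3  3  4
dp[11][7] = 4. One LCS (by backtracking along matches): TTGT.

4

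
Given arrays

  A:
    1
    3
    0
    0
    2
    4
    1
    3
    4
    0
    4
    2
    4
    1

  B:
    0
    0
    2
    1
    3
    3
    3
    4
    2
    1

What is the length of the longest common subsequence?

8

Pick 0 (A #3, B #1) → 0 (A #4, B #2) → 2 (A #5, B #3) → 1 (A #7, B #4) → 3 (A #8, B #7) → 4 (A #11, B #8) → 2 (A #12, B #9) → 1 (A #14, B #10); all 8 values appear in both, in order. Since dp[14][10] = 8, nothing longer is possible.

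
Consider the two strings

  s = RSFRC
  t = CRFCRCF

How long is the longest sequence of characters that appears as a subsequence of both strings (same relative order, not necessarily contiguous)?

4

Taking R at s[1]=t[2], then F at s[3]=t[3], then R at s[4]=t[5], then C at s[5]=t[6] gives a common subsequence of length 4. dp[5][7] = 4 confirms this is the maximum.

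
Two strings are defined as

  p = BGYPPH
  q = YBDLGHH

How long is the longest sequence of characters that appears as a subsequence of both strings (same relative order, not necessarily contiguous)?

3

Let dp[i][j] be the LCS length of the first i characters of p and the first j characters of q. dp[i][j] = dp[i-1][j-1]+1 when the i-th and j-th characters match, else max(dp[i-1][j], dp[i][j-1]).
    ·  Y  B  D  L  G  H  H
 ·  0  0  0  0  0  0  0  0
 B  0  0  1  1  1  1  1  1
 G  0  0  1  1  1  2  2  2
 Y  0  1  1  1  1  2  2  2
 P  0  1  1  1  1  2  2  2
 P  0  1  1  1  1  2  2  2
 H  0  1  1  1  1  2  3  3
dp[6][7] = 3. One LCS (by backtracking along matches): BGH.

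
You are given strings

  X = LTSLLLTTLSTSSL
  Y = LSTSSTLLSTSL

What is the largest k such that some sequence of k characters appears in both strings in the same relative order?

9

One common subsequence of length 9: L [1,1], T [2,3], S [3,5], L [6,7], L [9,8], S [10,9], T [11,10], S [13,11], L [14,12]. Since dp[14][12] = 9, nothing longer is possible.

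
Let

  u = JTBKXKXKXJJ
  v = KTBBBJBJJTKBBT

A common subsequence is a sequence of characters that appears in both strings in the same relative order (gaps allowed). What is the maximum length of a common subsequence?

Taking J [1,6] → B [3,7] → J [10,8] → J [11,9] gives a common subsequence of length 4, and the DP table's final entry dp[11][14] is also 4, so no common subsequence is longer.

4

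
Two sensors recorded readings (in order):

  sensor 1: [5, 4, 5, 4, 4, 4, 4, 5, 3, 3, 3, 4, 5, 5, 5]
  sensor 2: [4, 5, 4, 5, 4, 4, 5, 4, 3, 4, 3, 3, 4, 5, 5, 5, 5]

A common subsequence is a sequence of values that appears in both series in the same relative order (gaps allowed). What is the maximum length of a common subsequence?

13

One common subsequence of length 13: 5 [1,2], then 4 [2,3], then 5 [3,4], then 4 [4,5], then 4 [5,6], then 4 [6,8], then 4 [7,10], then 3 [10,11], then 3 [11,12], then 4 [12,13], then 5 [13,15], then 5 [14,16], then 5 [15,17]. dp[15][17] = 13 confirms this is the maximum.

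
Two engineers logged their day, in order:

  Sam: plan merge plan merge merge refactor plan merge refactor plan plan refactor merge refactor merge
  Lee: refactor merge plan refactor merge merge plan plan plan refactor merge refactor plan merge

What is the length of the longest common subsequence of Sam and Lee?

11

Match merge (Sam #2, Lee #2) → plan (Sam #3, Lee #3) → merge (Sam #4, Lee #5) → merge (Sam #5, Lee #6) → plan (Sam #7, Lee #7) → plan (Sam #10, Lee #8) → plan (Sam #11, Lee #9) → refactor (Sam #12, Lee #10) → merge (Sam #13, Lee #11) → refactor (Sam #14, Lee #12) → merge (Sam #15, Lee #14) — 11 tasks in the same relative order in both. The LCS DP gives dp[15][14] = 11, so this is optimal.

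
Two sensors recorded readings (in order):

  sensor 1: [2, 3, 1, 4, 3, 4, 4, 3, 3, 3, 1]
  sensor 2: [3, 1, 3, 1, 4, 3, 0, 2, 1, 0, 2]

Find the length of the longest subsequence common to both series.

6

Taking 3 (sensor 1 #2, sensor 2 #1), then 1 (sensor 1 #3, sensor 2 #2), then 3 (sensor 1 #5, sensor 2 #3), then 4 (sensor 1 #7, sensor 2 #5), then 3 (sensor 1 #8, sensor 2 #6), then 1 (sensor 1 #11, sensor 2 #9) gives a common subsequence of length 6. The LCS DP gives dp[11][11] = 6, so this is optimal.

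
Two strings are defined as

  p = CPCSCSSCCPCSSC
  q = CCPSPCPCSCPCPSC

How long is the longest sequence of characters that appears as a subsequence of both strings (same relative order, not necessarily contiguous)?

10

One common subsequence of length 10: C at p[1]=q[2], then P at p[2]=q[5], then C at p[3]=q[6], then C at p[5]=q[8], then S at p[7]=q[9], then C at p[8]=q[10], then C at p[9]=q[12], then P at p[10]=q[13], then S at p[13]=q[14], then C at p[14]=q[15], and the DP table's final entry dp[14][15] is also 10, so no common subsequence is longer.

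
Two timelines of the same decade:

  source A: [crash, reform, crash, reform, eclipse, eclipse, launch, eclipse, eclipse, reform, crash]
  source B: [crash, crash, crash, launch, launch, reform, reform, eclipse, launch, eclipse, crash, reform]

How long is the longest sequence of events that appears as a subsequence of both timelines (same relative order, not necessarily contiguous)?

Taking crash (source A #1, source B #3); then reform (source A #2, source B #6); then reform (source A #4, source B #7); then eclipse (source A #6, source B #8); then launch (source A #7, source B #9); then eclipse (source A #8, source B #10); then reform (source A #10, source B #12) gives a common subsequence of length 7. Since dp[11][12] = 7, nothing longer is possible.

7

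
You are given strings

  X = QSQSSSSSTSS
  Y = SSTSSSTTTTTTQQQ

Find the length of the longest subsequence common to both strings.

6

Taking S (X #2, Y #1), then S (X #4, Y #2), then S (X #5, Y #4), then S (X #6, Y #5), then S (X #7, Y #6), then T (X #9, Y #12) gives a common subsequence of length 6. Since dp[11][15] = 6, nothing longer is possible.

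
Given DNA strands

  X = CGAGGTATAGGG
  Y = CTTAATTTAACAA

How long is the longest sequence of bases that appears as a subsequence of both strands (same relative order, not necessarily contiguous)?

5

Taking C at X[1]=Y[1]; then A at X[3]=Y[5]; then T at X[6]=Y[8]; then A at X[7]=Y[12]; then A at X[9]=Y[13] gives a common subsequence of length 5, and the DP table's final entry dp[12][13] is also 5, so no common subsequence is longer.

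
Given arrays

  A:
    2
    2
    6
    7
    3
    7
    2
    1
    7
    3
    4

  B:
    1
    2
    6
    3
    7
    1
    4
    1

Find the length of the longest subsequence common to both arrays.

6

Pick 2 (A #2, B #2), 6 (A #3, B #3), 3 (A #5, B #4), 7 (A #6, B #5), 1 (A #8, B #6), 4 (A #11, B #7); all 6 values appear in both, in order. dp[11][8] = 6 confirms this is the maximum.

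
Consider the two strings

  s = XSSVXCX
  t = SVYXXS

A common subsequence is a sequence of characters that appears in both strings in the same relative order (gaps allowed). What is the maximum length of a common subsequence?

Let dp[i][j] be the LCS length of the first i characters of s and the first j characters of t. dp[i][j] = dp[i-1][j-1]+1 when the i-th and j-th characters match, else max(dp[i-1][j], dp[i][j-1]).
    ·  S  V  Y  X  X  S
 ·  0  0  0  0  0  0  0
 X  0  0  0  0  1  1  1
 S  0  1  1  1  1  1  2
 S  0  1  1  1  1  1  2
 V  0  1  2  2  2  2  2
 X  0  1  2  2  3  3  3
 C  0  1  2  2  3  3  3
 X  0  1  2  2  3  4  4
dp[7][6] = 4. One LCS (by backtracking along matches): SVXX.

4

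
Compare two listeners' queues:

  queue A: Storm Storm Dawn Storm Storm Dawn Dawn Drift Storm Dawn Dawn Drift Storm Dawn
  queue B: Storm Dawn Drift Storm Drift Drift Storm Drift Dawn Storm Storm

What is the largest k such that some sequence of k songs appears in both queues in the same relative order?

One common subsequence of length 7: Storm [2,1] → Dawn [3,2] → Storm [4,4] → Storm [5,7] → Dawn [7,9] → Storm [9,10] → Storm [13,11], and the DP table's final entry dp[14][11] is also 7, so no common subsequence is longer.

7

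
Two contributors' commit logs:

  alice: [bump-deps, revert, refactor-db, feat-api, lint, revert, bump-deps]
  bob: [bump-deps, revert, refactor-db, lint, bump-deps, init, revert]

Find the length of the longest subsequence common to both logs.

5

Taking bump-deps (alice #1, bob #1), revert (alice #2, bob #2), refactor-db (alice #3, bob #3), lint (alice #5, bob #4), revert (alice #6, bob #7) gives a common subsequence of length 5. Since dp[7][7] = 5, nothing longer is possible.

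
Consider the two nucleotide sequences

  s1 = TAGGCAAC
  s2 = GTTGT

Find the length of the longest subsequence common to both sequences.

2

Let dp[i][j] be the LCS length of the first i bases of s1 and the first j bases of s2. dp[i][j] = dp[i-1][j-1]+1 when the i-th and j-th bases match, else max(dp[i-1][j], dp[i][j-1]).
    ·  G  T  T  G  T
 ·  0  0  0  0  0  0
 T  0  0  1  1  1  1
 A  0  0  1  1  1  1
 G  0  1  1  1  2  2
 G  0  1  1  1  2  2
 C  0  1  1  1  2  2
 A  0  1  1  1  2  2
 A  0  1  1  1  2  2
 C  0  1  1  1  2  2
dp[8][5] = 2. One LCS (by backtracking along matches): TG.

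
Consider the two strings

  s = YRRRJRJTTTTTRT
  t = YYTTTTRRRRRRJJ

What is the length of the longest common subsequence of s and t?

6

Match Y (s #1, t #2); then R (s #2, t #10); then R (s #3, t #11); then R (s #4, t #12); then J (s #5, t #13); then J (s #7, t #14) — 6 characters in the same relative order in both. dp[14][14] = 6 confirms this is the maximum.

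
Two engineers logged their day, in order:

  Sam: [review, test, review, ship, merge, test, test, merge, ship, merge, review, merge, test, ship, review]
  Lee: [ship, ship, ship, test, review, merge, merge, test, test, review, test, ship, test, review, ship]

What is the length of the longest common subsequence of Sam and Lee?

9

Pick test [2,4], then review [3,5], then merge [5,7], then test [6,8], then test [7,9], then review [11,10], then test [13,11], then ship [14,12], then review [15,14]; all 9 tasks appear in both, in order. The LCS DP gives dp[15][15] = 9, so this is optimal.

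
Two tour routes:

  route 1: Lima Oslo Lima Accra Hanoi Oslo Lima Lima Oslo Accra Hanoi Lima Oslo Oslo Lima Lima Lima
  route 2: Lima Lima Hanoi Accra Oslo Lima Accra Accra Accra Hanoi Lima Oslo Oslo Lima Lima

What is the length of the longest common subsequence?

One common subsequence of length 12: Lima at route 1[1]=route 2[1]; then Lima at route 1[3]=route 2[2]; then Accra at route 1[4]=route 2[4]; then Oslo at route 1[6]=route 2[5]; then Lima at route 1[7]=route 2[6]; then Accra at route 1[10]=route 2[9]; then Hanoi at route 1[11]=route 2[10]; then Lima at route 1[12]=route 2[11]; then Oslo at route 1[13]=route 2[12]; then Oslo at route 1[14]=route 2[13]; then Lima at route 1[16]=route 2[14]; then Lima at route 1[17]=route 2[15]. dp[17][15] = 12 confirms this is the maximum.

12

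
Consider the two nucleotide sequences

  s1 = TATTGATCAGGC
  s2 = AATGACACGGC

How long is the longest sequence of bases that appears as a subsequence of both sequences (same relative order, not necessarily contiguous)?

9

Let dp[i][j] be the LCS length of the first i bases of s1 and the first j bases of s2. dp[i][j] = dp[i-1][j-1]+1 when the i-th and j-th bases match, else max(dp[i-1][j], dp[i][j-1]).
    ·  A  A  T  G  A  C  A  C  G  G  C
 ·  0  0  0  0  0  0  0  0  0  0  0  0
 T  0  0  0  1  1  1  1  1  1  1  1  1
 A  0  1  1  1  1  2  2  2  2  2  2  2
 T  0  1  1  2  2  2  2  2  2  2  2  2
 T  0  1  1  2  2  2  2  2  2  2  2  2
 G  0  1  1  2  3  3  3  3  3  3  3  3
 A  0  1  2  2  3  4  4  4  4  4  4  4
 T  0  1  2  3  3  4  4  4  4  4  4  4
 C  0  1  2  3  3  4  5  5  5  5  5  5
 A  0  1  2  3  3  4  5  6  6  6  6  6
 G  0  1  2  3  4  4  5  6  6  7  7  7
 G  0  1  2  3  4  4  5  6  6  7  8  8
 C  0  1  2  3  4  4  5  6  7  7  8  9
dp[12][11] = 9. One LCS (by backtracking along matches): ATGACAGGC.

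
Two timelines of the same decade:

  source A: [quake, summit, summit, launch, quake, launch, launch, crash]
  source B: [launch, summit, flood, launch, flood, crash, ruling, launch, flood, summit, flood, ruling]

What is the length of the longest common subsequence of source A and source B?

3

Taking summit (source A #2, source B #2); then launch (source A #4, source B #4); then launch (source A #6, source B #8) gives a common subsequence of length 3, and the DP table's final entry dp[8][12] is also 3, so no common subsequence is longer.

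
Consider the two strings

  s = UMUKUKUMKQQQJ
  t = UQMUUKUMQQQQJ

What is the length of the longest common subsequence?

11

Match U at s[1]=t[1], then M at s[2]=t[3], then U at s[3]=t[4], then U at s[5]=t[5], then K at s[6]=t[6], then U at s[7]=t[7], then M at s[8]=t[8], then Q at s[10]=t[10], then Q at s[11]=t[11], then Q at s[12]=t[12], then J at s[13]=t[13] — 11 characters in the same relative order in both. dp[13][13] = 11 confirms this is the maximum.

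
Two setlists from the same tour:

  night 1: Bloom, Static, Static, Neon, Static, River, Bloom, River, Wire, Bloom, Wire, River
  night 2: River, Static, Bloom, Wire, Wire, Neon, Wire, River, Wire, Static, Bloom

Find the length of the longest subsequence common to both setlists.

Pick Bloom at night 1[1]=night 2[3], then Neon at night 1[4]=night 2[6], then River at night 1[8]=night 2[8], then Wire at night 1[9]=night 2[9], then Bloom at night 1[10]=night 2[11]; all 5 songs appear in both, in order. The LCS DP gives dp[12][11] = 5, so this is optimal.

5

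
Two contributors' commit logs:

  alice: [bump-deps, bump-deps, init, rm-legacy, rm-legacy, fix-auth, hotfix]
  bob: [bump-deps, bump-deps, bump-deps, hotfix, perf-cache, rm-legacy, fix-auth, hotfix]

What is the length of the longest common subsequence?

Match bump-deps (alice #1, bob #2), then bump-deps (alice #2, bob #3), then rm-legacy (alice #5, bob #6), then fix-auth (alice #6, bob #7), then hotfix (alice #7, bob #8) — 5 commits in the same relative order in both. dp[7][8] = 5 confirms this is the maximum.

5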